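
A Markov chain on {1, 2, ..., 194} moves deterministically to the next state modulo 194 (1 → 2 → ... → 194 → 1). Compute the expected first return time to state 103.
E[T_103 | X_0 = 103] = 194

The chain cycles deterministically, so starting at state 103 it returns in exactly 194 steps. Equivalently, the stationary distribution is uniform π_j = 1/194 for every state j, so by Kac's formula E[T_103] = 1/π_103 = 194.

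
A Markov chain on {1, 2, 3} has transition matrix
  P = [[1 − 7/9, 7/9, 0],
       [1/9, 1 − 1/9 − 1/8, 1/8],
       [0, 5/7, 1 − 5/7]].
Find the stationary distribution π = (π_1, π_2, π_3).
π = (40/369, 280/369, 49/369)

This is a birth-death chain on three states, which satisfies detailed balance: π_1 · P_{12} = π_2 · P_{21} and π_2 · P_{23} = π_3 · P_{32}.
From π_1 · 7/9 = π_2 · 1/9: π_2/π_1 = (7/9)/(1/9) = 7.
From π_2 · 1/8 = π_3 · 5/7: π_3/π_2 = (1/8)/(5/7) = 7/40.
Take π_1 proportional to 1; then unnormalized π = (1, 7, 49/40). Normalize by dividing by the sum 369/40:
  π = (40/369, 280/369, 49/369).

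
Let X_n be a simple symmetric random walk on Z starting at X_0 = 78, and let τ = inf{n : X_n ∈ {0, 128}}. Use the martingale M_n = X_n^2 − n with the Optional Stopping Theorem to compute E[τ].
E[τ] = 3900

M_n = X_n^2 − n is a martingale (since E[X_{n+1}^2 | F_n] = X_n^2 + 1). By OST (τ has finite mean in a bounded region), E[M_τ] = E[M_0] = X_0^2 − 0 = 78^2 = 6084. Also E[M_τ] = E[X_τ^2] − E[τ]. The walk exits at 0 or 128, with P(hit 128 first) = 78/128, so E[X_τ^2] = 128^2 · 78/128 + 0 = 9984. Thus E[τ] = E[X_τ^2] − E[M_τ] = 9984 − 6084 = 3900 = 78(128 − 78) = 3900.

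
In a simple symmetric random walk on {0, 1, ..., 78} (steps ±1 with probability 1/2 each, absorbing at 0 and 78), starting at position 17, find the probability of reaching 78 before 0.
P(hit 78 before 0) = 17/78

Let u_k = P(hit 78 before 0 | start at k). Then u_0 = 0, u_78 = 1, and u_k = u_{k-1}/2 + u_{k+1}/2 for 1 ≤ k ≤ 77. This harmonic recurrence is solved by u_k = k/78, giving u_17 = 17/78.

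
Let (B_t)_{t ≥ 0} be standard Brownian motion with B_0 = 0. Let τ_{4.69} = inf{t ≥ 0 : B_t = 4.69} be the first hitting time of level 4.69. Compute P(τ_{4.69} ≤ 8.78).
P(τ_{4.69} ≤ 8.78) = 2(1 − Φ(4.69/√8.78)) = 2(1 − Φ(1.5828)) ≈ 0.1135

By the reflection principle for standard BM, P(τ_b ≤ t) = 2 · P(B_t ≥ b). Since B_t ~ N(0, t), P(B_t ≥ 4.69) = 1 − Φ(4.69/√t) = 1 − Φ(4.69/√8.78) = 1 − Φ(1.5828) ≈ 0.05673. Doubling: P(τ_{4.69} ≤ 8.78) ≈ 2 · 0.05673 = 0.11346 ≈ 0.1135.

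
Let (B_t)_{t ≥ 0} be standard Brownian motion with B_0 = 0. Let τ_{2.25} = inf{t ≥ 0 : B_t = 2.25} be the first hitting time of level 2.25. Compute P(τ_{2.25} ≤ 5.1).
P(τ_{2.25} ≤ 5.1) = 2(1 − Φ(2.25/√5.1)) = 2(1 − Φ(0.9963)) ≈ 0.3191

By the reflection principle for standard BM, P(τ_b ≤ t) = 2 · P(B_t ≥ b). Since B_t ~ N(0, t), P(B_t ≥ 2.25) = 1 − Φ(2.25/√t) = 1 − Φ(2.25/√5.1) = 1 − Φ(0.9963) ≈ 0.15955. Doubling: P(τ_{2.25} ≤ 5.1) ≈ 2 · 0.15955 = 0.31910 ≈ 0.3191.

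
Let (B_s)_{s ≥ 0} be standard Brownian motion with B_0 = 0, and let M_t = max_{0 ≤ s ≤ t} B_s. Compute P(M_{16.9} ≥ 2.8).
P(M_{16.9} ≥ 2.8) = 2·P(B_{16.9} ≥ 2.8) = 2(1 − Φ(2.8/√16.9)) ≈ 0.4958

By the reflection principle for Brownian motion, P(M_t ≥ a) = 2 · P(B_t ≥ a) for a ≥ 0. Since B_t ~ N(0, t), P(B_t ≥ 2.8) = 1 − Φ(2.8/√t) = 1 − Φ(2.8/√16.9) = 1 − Φ(0.6811). So
  P(M_{16.9} ≥ 2.8) = 2(1 − Φ(0.6811)) ≈ 0.4958.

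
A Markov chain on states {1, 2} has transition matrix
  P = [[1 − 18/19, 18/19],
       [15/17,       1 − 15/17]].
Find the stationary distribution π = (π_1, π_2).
π_1 = 95/197, π_2 = 102/197

Solve πP = π with π_1 + π_2 = 1. From πP = π: π_1 · (1 − 18/19) + π_2 · 15/17 = π_1 ⇒ π_2 · 15/17 = π_1 · 18/19 ⇒ π_2/π_1 = (18/19)/(15/17) = 102/95. Together with π_1 + π_2 = 1:
  π_1 = (15/17)/(18/19 + 15/17) = (15/17)/(591/323) = 95/197,
  π_2 = (18/19)/(18/19 + 15/17) = (18/19)/(591/323) = 102/197.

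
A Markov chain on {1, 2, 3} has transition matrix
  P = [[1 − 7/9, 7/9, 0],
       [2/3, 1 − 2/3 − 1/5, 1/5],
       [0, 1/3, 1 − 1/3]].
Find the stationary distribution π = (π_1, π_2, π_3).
π = (15/43, 35/86, 21/86)

This is a birth-death chain on three states, which satisfies detailed balance: π_1 · P_{12} = π_2 · P_{21} and π_2 · P_{23} = π_3 · P_{32}.
From π_1 · 7/9 = π_2 · 2/3: π_2/π_1 = (7/9)/(2/3) = 7/6.
From π_2 · 1/5 = π_3 · 1/3: π_3/π_2 = (1/5)/(1/3) = 3/5.
Take π_1 proportional to 1; then unnormalized π = (1, 7/6, 7/10). Normalize by dividing by the sum 43/15:
  π = (15/43, 35/86, 21/86).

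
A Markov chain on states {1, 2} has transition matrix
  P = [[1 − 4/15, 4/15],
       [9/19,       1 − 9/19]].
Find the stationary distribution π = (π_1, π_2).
π_1 = 135/211, π_2 = 76/211

Solve πP = π with π_1 + π_2 = 1. From πP = π: π_1 · (1 − 4/15) + π_2 · 9/19 = π_1 ⇒ π_2 · 9/19 = π_1 · 4/15 ⇒ π_2/π_1 = (4/15)/(9/19) = 76/135. Together with π_1 + π_2 = 1:
  π_1 = (9/19)/(4/15 + 9/19) = (9/19)/(211/285) = 135/211,
  π_2 = (4/15)/(4/15 + 9/19) = (4/15)/(211/285) = 76/211.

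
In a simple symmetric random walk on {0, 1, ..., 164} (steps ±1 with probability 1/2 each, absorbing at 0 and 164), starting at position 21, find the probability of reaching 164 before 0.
P(hit 164 before 0) = 21/164

Let u_k = P(hit 164 before 0 | start at k). Then u_0 = 0, u_164 = 1, and u_k = u_{k-1}/2 + u_{k+1}/2 for 1 ≤ k ≤ 163. This harmonic recurrence is solved by u_k = k/164, giving u_21 = 21/164.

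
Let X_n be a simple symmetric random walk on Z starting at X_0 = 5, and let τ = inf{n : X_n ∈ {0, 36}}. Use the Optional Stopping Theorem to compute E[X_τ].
E[X_τ] = 5

X_n is a martingale and τ is a bounded-mean stopping time (indeed τ is finite a.s. with bounded expectation since the walk is in a bounded region). By the OST, E[X_τ] = E[X_0] = 5. Equivalently: E[X_τ] = 36 · P(hit 36 first) + 0 · P(hit 0 first) = 36 · (5/36) = 5.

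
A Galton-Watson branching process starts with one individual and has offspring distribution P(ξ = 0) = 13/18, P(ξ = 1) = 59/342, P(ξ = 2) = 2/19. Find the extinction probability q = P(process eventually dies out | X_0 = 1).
q = 1

Mean offspring μ = 0·13/18 + 1·59/342 + 2·2/19 = 131/342 ≤ 1. For μ ≤ 1 with offspring not concentrated at 1, the Galton-Watson process goes extinct almost surely, so q = 1.
(Algebraic check: The pgf is f(s) = 13/18 + 59/342·s + 2/19·s². The extinction probability q is the smallest fixed point of f in [0, 1]. Setting s = f(s):
  2/19·s² + (59/342 − 1)·s + 13/18 = 0
  2/19·s² − (13/18 + 2/19)·s + 13/18 = 0
which factors as (s − 1)·(2/19·s − 13/18) = 0, giving roots s = 1 and s = (13/18)/(2/19) = 247/36. Since 247/36 ≥ 1, the smallest root in [0, 1] is s = 1.)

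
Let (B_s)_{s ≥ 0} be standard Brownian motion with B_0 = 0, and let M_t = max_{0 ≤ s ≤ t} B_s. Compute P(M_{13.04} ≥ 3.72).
P(M_{13.04} ≥ 3.72) = 2·P(B_{13.04} ≥ 3.72) = 2(1 − Φ(3.72/√13.04)) ≈ 0.3029

By the reflection principle for Brownian motion, P(M_t ≥ a) = 2 · P(B_t ≥ a) for a ≥ 0. Since B_t ~ N(0, t), P(B_t ≥ 3.72) = 1 − Φ(3.72/√t) = 1 − Φ(3.72/√13.04) = 1 − Φ(1.0302). So
  P(M_{13.04} ≥ 3.72) = 2(1 − Φ(1.0302)) ≈ 0.3029.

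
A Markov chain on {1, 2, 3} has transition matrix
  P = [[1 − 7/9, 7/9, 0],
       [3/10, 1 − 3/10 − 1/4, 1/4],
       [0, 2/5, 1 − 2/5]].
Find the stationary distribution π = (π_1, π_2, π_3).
π = (108/563, 280/563, 175/563)

This is a birth-death chain on three states, which satisfies detailed balance: π_1 · P_{12} = π_2 · P_{21} and π_2 · P_{23} = π_3 · P_{32}.
From π_1 · 7/9 = π_2 · 3/10: π_2/π_1 = (7/9)/(3/10) = 70/27.
From π_2 · 1/4 = π_3 · 2/5: π_3/π_2 = (1/4)/(2/5) = 5/8.
Take π_1 proportional to 1; then unnormalized π = (1, 70/27, 175/108). Normalize by dividing by the sum 563/108:
  π = (108/563, 280/563, 175/563).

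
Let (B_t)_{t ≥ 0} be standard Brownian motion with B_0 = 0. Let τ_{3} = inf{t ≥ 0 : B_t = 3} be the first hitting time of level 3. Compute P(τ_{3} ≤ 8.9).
P(τ_{3} ≤ 8.9) = 2(1 − Φ(3/√8.9)) = 2(1 − Φ(1.0056)) ≈ 0.3146

By the reflection principle for standard BM, P(τ_b ≤ t) = 2 · P(B_t ≥ b). Since B_t ~ N(0, t), P(B_t ≥ 3) = 1 − Φ(3/√t) = 1 − Φ(3/√8.9) = 1 − Φ(1.0056) ≈ 0.15730. Doubling: P(τ_{3} ≤ 8.9) ≈ 2 · 0.15730 = 0.31460 ≈ 0.3146.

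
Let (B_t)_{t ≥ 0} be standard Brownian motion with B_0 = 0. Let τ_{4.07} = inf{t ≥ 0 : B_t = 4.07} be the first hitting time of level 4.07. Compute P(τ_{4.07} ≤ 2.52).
P(τ_{4.07} ≤ 2.52) = 2(1 − Φ(4.07/√2.52)) = 2(1 − Φ(2.5639)) ≈ 0.0104

By the reflection principle for standard BM, P(τ_b ≤ t) = 2 · P(B_t ≥ b). Since B_t ~ N(0, t), P(B_t ≥ 4.07) = 1 − Φ(4.07/√t) = 1 − Φ(4.07/√2.52) = 1 − Φ(2.5639) ≈ 0.00518. Doubling: P(τ_{4.07} ≤ 2.52) ≈ 2 · 0.00518 = 0.01036 ≈ 0.0104.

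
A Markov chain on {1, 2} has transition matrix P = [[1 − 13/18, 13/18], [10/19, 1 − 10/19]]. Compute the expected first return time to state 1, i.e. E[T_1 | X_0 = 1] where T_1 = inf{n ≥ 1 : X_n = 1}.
E[T_1 | X_0 = 1] = 1/π_1 = 427/180

For an irreducible recurrent Markov chain with stationary distribution π, E[T_i | X_0 = i] = 1/π_i (Kac's formula). Here π_1 = (10/19)/(13/18 + 10/19) = (10/19)/(427/342) = 180/427, so E[T_1 | X_0 = 1] = 1/π_1 = (13/18 + 10/19)/(10/19) = (427/342)/(10/19) = 427/180.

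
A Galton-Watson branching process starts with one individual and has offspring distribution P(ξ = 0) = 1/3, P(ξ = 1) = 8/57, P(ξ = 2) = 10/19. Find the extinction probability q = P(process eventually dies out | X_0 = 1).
q = 19/30

The pgf is f(s) = 1/3 + 8/57·s + 10/19·s². The extinction probability q is the smallest fixed point of f in [0, 1]. Setting s = f(s):
  10/19·s² + (8/57 − 1)·s + 1/3 = 0
  10/19·s² − (1/3 + 10/19)·s + 1/3 = 0
which factors as (s − 1)·(10/19·s − 1/3) = 0, giving roots s = 1 and s = (1/3)/(10/19) = 19/30.
Mean offspring μ = 8/57 + 2·10/19 = 68/57 > 1 (supercritical), so q < 1. The extinction probability is the smaller root: q = (1/3)/(10/19) = 19/30.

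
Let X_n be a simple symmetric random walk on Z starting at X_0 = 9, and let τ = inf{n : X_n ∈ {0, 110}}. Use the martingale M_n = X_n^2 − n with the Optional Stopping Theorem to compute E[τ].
E[τ] = 909

M_n = X_n^2 − n is a martingale (since E[X_{n+1}^2 | F_n] = X_n^2 + 1). By OST (τ has finite mean in a bounded region), E[M_τ] = E[M_0] = X_0^2 − 0 = 9^2 = 81. Also E[M_τ] = E[X_τ^2] − E[τ]. The walk exits at 0 or 110, with P(hit 110 first) = 9/110, so E[X_τ^2] = 110^2 · 9/110 + 0 = 990. Thus E[τ] = E[X_τ^2] − E[M_τ] = 990 − 81 = 909 = 9(110 − 9) = 909.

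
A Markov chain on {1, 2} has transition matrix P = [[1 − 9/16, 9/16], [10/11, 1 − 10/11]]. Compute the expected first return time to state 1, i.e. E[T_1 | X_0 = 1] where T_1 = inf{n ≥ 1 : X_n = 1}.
E[T_1 | X_0 = 1] = 1/π_1 = 259/160

For an irreducible recurrent Markov chain with stationary distribution π, E[T_i | X_0 = i] = 1/π_i (Kac's formula). Here π_1 = (10/11)/(9/16 + 10/11) = (10/11)/(259/176) = 160/259, so E[T_1 | X_0 = 1] = 1/π_1 = (9/16 + 10/11)/(10/11) = (259/176)/(10/11) = 259/160.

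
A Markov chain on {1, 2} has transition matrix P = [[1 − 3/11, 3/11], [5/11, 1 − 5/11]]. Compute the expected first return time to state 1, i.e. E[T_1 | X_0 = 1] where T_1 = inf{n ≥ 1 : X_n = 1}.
E[T_1 | X_0 = 1] = 1/π_1 = 8/5

For an irreducible recurrent Markov chain with stationary distribution π, E[T_i | X_0 = i] = 1/π_i (Kac's formula). Here π_1 = (5/11)/(3/11 + 5/11) = (5/11)/(8/11) = 5/8, so E[T_1 | X_0 = 1] = 1/π_1 = (3/11 + 5/11)/(5/11) = (8/11)/(5/11) = 8/5.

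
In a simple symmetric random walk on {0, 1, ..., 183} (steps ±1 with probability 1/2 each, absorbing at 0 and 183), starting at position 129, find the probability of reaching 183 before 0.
P(hit 183 before 0) = 129/183 = 43/61

Let u_k = P(hit 183 before 0 | start at k). Then u_0 = 0, u_183 = 1, and u_k = u_{k-1}/2 + u_{k+1}/2 for 1 ≤ k ≤ 182. This harmonic recurrence is solved by u_k = k/183, giving u_129 = 129/183 = 43/61.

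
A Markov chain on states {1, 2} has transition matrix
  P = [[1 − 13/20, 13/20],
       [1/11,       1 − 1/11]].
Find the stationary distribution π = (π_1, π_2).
π_1 = 20/163, π_2 = 143/163

Solve πP = π with π_1 + π_2 = 1. From πP = π: π_1 · (1 − 13/20) + π_2 · 1/11 = π_1 ⇒ π_2 · 1/11 = π_1 · 13/20 ⇒ π_2/π_1 = (13/20)/(1/11) = 143/20. Together with π_1 + π_2 = 1:
  π_1 = (1/11)/(13/20 + 1/11) = (1/11)/(163/220) = 20/163,
  π_2 = (13/20)/(13/20 + 1/11) = (13/20)/(163/220) = 143/163.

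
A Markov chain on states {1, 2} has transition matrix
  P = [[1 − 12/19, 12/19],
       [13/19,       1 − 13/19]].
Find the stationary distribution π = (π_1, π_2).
π_1 = 13/25, π_2 = 12/25

Solve πP = π with π_1 + π_2 = 1. From πP = π: π_1 · (1 − 12/19) + π_2 · 13/19 = π_1 ⇒ π_2 · 13/19 = π_1 · 12/19 ⇒ π_2/π_1 = (12/19)/(13/19) = 12/13. Together with π_1 + π_2 = 1:
  π_1 = (13/19)/(12/19 + 13/19) = (13/19)/(25/19) = 13/25,
  π_2 = (12/19)/(12/19 + 13/19) = (12/19)/(25/19) = 12/25.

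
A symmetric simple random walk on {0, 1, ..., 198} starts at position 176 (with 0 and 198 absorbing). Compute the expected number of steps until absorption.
E[τ | X_0 = 176] = 3872

Let v_k = E[τ | X_0 = k]. Boundary: v_0 = v_198 = 0. Recurrence: v_k = 1 + (v_{k-1} + v_{k+1})/2 for 1 ≤ k ≤ 197. The particular solution to v_k − (v_{k-1} + v_{k+1})/2 = 1 is v_k = −k^2. Adding homogeneous solution A + B k and matching boundaries gives v_k = k (198 − k). Substituting k = 176: v_176 = 176 · 22 = 3872.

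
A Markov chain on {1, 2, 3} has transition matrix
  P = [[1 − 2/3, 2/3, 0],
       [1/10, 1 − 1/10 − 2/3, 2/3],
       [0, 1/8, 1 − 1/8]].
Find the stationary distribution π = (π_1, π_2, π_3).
π = (9/389, 60/389, 320/389)

This is a birth-death chain on three states, which satisfies detailed balance: π_1 · P_{12} = π_2 · P_{21} and π_2 · P_{23} = π_3 · P_{32}.
From π_1 · 2/3 = π_2 · 1/10: π_2/π_1 = (2/3)/(1/10) = 20/3.
From π_2 · 2/3 = π_3 · 1/8: π_3/π_2 = (2/3)/(1/8) = 16/3.
Take π_1 proportional to 1; then unnormalized π = (1, 20/3, 320/9). Normalize by dividing by the sum 389/9:
  π = (9/389, 60/389, 320/389).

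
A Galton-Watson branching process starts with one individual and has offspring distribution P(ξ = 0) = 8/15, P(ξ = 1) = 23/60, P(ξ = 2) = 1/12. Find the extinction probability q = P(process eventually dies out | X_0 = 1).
q = 1

Mean offspring μ = 0·8/15 + 1·23/60 + 2·1/12 = 11/20 ≤ 1. For μ ≤ 1 with offspring not concentrated at 1, the Galton-Watson process goes extinct almost surely, so q = 1.
(Algebraic check: The pgf is f(s) = 8/15 + 23/60·s + 1/12·s². The extinction probability q is the smallest fixed point of f in [0, 1]. Setting s = f(s):
  1/12·s² + (23/60 − 1)·s + 8/15 = 0
  1/12·s² − (8/15 + 1/12)·s + 8/15 = 0
which factors as (s − 1)·(1/12·s − 8/15) = 0, giving roots s = 1 and s = (8/15)/(1/12) = 32/5. Since 32/5 ≥ 1, the smallest root in [0, 1] is s = 1.)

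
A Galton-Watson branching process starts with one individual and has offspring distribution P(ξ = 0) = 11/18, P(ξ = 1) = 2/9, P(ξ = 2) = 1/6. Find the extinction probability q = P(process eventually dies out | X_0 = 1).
q = 1

Mean offspring μ = 0·11/18 + 1·2/9 + 2·1/6 = 5/9 ≤ 1. For μ ≤ 1 with offspring not concentrated at 1, the Galton-Watson process goes extinct almost surely, so q = 1.
(Algebraic check: The pgf is f(s) = 11/18 + 2/9·s + 1/6·s². The extinction probability q is the smallest fixed point of f in [0, 1]. Setting s = f(s):
  1/6·s² + (2/9 − 1)·s + 11/18 = 0
  1/6·s² − (11/18 + 1/6)·s + 11/18 = 0
which factors as (s − 1)·(1/6·s − 11/18) = 0, giving roots s = 1 and s = (11/18)/(1/6) = 11/3. Since 11/3 ≥ 1, the smallest root in [0, 1] is s = 1.)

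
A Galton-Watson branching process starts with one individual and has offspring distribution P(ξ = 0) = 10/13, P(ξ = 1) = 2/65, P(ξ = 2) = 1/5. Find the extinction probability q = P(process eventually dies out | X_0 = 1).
q = 1

Mean offspring μ = 0·10/13 + 1·2/65 + 2·1/5 = 28/65 ≤ 1. For μ ≤ 1 with offspring not concentrated at 1, the Galton-Watson process goes extinct almost surely, so q = 1.
(Algebraic check: The pgf is f(s) = 10/13 + 2/65·s + 1/5·s². The extinction probability q is the smallest fixed point of f in [0, 1]. Setting s = f(s):
  1/5·s² + (2/65 − 1)·s + 10/13 = 0
  1/5·s² − (10/13 + 1/5)·s + 10/13 = 0
which factors as (s − 1)·(1/5·s − 10/13) = 0, giving roots s = 1 and s = (10/13)/(1/5) = 50/13. Since 50/13 ≥ 1, the smallest root in [0, 1] is s = 1.)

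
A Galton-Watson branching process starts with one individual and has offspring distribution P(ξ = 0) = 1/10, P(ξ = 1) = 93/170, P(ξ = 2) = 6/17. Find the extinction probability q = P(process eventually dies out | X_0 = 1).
q = 17/60

The pgf is f(s) = 1/10 + 93/170·s + 6/17·s². The extinction probability q is the smallest fixed point of f in [0, 1]. Setting s = f(s):
  6/17·s² + (93/170 − 1)·s + 1/10 = 0
  6/17·s² − (1/10 + 6/17)·s + 1/10 = 0
which factors as (s − 1)·(6/17·s − 1/10) = 0, giving roots s = 1 and s = (1/10)/(6/17) = 17/60.
Mean offspring μ = 93/170 + 2·6/17 = 213/170 > 1 (supercritical), so q < 1. The extinction probability is the smaller root: q = (1/10)/(6/17) = 17/60.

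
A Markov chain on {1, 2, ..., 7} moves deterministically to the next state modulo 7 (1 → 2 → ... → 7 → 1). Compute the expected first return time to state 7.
E[T_7 | X_0 = 7] = 7

The chain cycles deterministically, so starting at state 7 it returns in exactly 7 steps. Equivalently, the stationary distribution is uniform π_j = 1/7 for every state j, so by Kac's formula E[T_7] = 1/π_7 = 7.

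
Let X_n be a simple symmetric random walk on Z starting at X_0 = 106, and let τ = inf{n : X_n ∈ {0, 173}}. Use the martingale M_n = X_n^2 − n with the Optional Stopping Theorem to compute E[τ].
E[τ] = 7102

M_n = X_n^2 − n is a martingale (since E[X_{n+1}^2 | F_n] = X_n^2 + 1). By OST (τ has finite mean in a bounded region), E[M_τ] = E[M_0] = X_0^2 − 0 = 106^2 = 11236. Also E[M_τ] = E[X_τ^2] − E[τ]. The walk exits at 0 or 173, with P(hit 173 first) = 106/173, so E[X_τ^2] = 173^2 · 106/173 + 0 = 18338. Thus E[τ] = E[X_τ^2] − E[M_τ] = 18338 − 11236 = 7102 = 106(173 − 106) = 7102.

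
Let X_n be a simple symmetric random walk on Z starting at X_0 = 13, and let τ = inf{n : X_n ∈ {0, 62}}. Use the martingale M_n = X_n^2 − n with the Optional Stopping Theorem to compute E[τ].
E[τ] = 637

M_n = X_n^2 − n is a martingale (since E[X_{n+1}^2 | F_n] = X_n^2 + 1). By OST (τ has finite mean in a bounded region), E[M_τ] = E[M_0] = X_0^2 − 0 = 13^2 = 169. Also E[M_τ] = E[X_τ^2] − E[τ]. The walk exits at 0 or 62, with P(hit 62 first) = 13/62, so E[X_τ^2] = 62^2 · 13/62 + 0 = 806. Thus E[τ] = E[X_τ^2] − E[M_τ] = 806 − 169 = 637 = 13(62 − 13) = 637.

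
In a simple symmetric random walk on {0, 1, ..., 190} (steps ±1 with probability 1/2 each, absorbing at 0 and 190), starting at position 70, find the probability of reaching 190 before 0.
P(hit 190 before 0) = 70/190 = 7/19

Let u_k = P(hit 190 before 0 | start at k). Then u_0 = 0, u_190 = 1, and u_k = u_{k-1}/2 + u_{k+1}/2 for 1 ≤ k ≤ 189. This harmonic recurrence is solved by u_k = k/190, giving u_70 = 70/190 = 7/19.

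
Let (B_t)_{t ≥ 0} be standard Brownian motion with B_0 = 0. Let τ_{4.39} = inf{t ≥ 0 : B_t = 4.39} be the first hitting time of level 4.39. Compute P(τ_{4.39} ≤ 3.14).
P(τ_{4.39} ≤ 3.14) = 2(1 − Φ(4.39/√3.14)) = 2(1 − Φ(2.4774)) ≈ 0.0132

By the reflection principle for standard BM, P(τ_b ≤ t) = 2 · P(B_t ≥ b). Since B_t ~ N(0, t), P(B_t ≥ 4.39) = 1 − Φ(4.39/√t) = 1 − Φ(4.39/√3.14) = 1 − Φ(2.4774) ≈ 0.00662. Doubling: P(τ_{4.39} ≤ 3.14) ≈ 2 · 0.00662 = 0.01324 ≈ 0.0132.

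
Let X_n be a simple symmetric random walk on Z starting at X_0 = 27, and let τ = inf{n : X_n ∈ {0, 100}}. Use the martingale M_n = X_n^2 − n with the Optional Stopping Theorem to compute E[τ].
E[τ] = 1971

M_n = X_n^2 − n is a martingale (since E[X_{n+1}^2 | F_n] = X_n^2 + 1). By OST (τ has finite mean in a bounded region), E[M_τ] = E[M_0] = X_0^2 − 0 = 27^2 = 729. Also E[M_τ] = E[X_τ^2] − E[τ]. The walk exits at 0 or 100, with P(hit 100 first) = 27/100, so E[X_τ^2] = 100^2 · 27/100 + 0 = 2700. Thus E[τ] = E[X_τ^2] − E[M_τ] = 2700 − 729 = 1971 = 27(100 − 27) = 1971.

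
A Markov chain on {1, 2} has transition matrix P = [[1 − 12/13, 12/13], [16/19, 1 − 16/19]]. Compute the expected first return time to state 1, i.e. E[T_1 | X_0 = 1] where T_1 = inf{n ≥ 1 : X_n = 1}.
E[T_1 | X_0 = 1] = 1/π_1 = 109/52

For an irreducible recurrent Markov chain with stationary distribution π, E[T_i | X_0 = i] = 1/π_i (Kac's formula). Here π_1 = (16/19)/(12/13 + 16/19) = (16/19)/(436/247) = 52/109, so E[T_1 | X_0 = 1] = 1/π_1 = (12/13 + 16/19)/(16/19) = (436/247)/(16/19) = 109/52.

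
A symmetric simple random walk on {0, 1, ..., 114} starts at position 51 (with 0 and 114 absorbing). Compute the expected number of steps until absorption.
E[τ | X_0 = 51] = 3213

Let v_k = E[τ | X_0 = k]. Boundary: v_0 = v_114 = 0. Recurrence: v_k = 1 + (v_{k-1} + v_{k+1})/2 for 1 ≤ k ≤ 113. The particular solution to v_k − (v_{k-1} + v_{k+1})/2 = 1 is v_k = −k^2. Adding homogeneous solution A + B k and matching boundaries gives v_k = k (114 − k). Substituting k = 51: v_51 = 51 · 63 = 3213.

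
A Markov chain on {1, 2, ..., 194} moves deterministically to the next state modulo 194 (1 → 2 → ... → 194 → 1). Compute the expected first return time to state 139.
E[T_139 | X_0 = 139] = 194

The chain cycles deterministically, so starting at state 139 it returns in exactly 194 steps. Equivalently, the stationary distribution is uniform π_j = 1/194 for every state j, so by Kac's formula E[T_139] = 1/π_139 = 194.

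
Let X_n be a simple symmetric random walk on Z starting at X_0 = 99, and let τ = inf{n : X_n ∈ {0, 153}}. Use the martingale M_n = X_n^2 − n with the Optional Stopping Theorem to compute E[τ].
E[τ] = 5346

M_n = X_n^2 − n is a martingale (since E[X_{n+1}^2 | F_n] = X_n^2 + 1). By OST (τ has finite mean in a bounded region), E[M_τ] = E[M_0] = X_0^2 − 0 = 99^2 = 9801. Also E[M_τ] = E[X_τ^2] − E[τ]. The walk exits at 0 or 153, with P(hit 153 first) = 99/153, so E[X_τ^2] = 153^2 · 99/153 + 0 = 15147. Thus E[τ] = E[X_τ^2] − E[M_τ] = 15147 − 9801 = 5346 = 99(153 − 99) = 5346.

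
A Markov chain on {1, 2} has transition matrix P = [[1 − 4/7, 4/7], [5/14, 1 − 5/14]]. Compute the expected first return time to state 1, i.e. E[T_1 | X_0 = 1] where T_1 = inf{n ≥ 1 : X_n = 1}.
E[T_1 | X_0 = 1] = 1/π_1 = 13/5

For an irreducible recurrent Markov chain with stationary distribution π, E[T_i | X_0 = i] = 1/π_i (Kac's formula). Here π_1 = (5/14)/(4/7 + 5/14) = (5/14)/(13/14) = 5/13, so E[T_1 | X_0 = 1] = 1/π_1 = (4/7 + 5/14)/(5/14) = (13/14)/(5/14) = 13/5.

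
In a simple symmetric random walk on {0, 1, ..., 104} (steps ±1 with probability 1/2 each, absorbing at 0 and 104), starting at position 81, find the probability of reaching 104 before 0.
P(hit 104 before 0) = 81/104

Let u_k = P(hit 104 before 0 | start at k). Then u_0 = 0, u_104 = 1, and u_k = u_{k-1}/2 + u_{k+1}/2 for 1 ≤ k ≤ 103. This harmonic recurrence is solved by u_k = k/104, giving u_81 = 81/104.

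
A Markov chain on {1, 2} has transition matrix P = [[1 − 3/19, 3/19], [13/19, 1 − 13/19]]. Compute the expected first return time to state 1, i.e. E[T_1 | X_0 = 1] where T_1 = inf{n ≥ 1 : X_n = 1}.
E[T_1 | X_0 = 1] = 1/π_1 = 16/13

For an irreducible recurrent Markov chain with stationary distribution π, E[T_i | X_0 = i] = 1/π_i (Kac's formula). Here π_1 = (13/19)/(3/19 + 13/19) = (13/19)/(16/19) = 13/16, so E[T_1 | X_0 = 1] = 1/π_1 = (3/19 + 13/19)/(13/19) = (16/19)/(13/19) = 16/13.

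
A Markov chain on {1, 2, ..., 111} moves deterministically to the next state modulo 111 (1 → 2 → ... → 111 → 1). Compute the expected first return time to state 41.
E[T_41 | X_0 = 41] = 111

The chain cycles deterministically, so starting at state 41 it returns in exactly 111 steps. Equivalently, the stationary distribution is uniform π_j = 1/111 for every state j, so by Kac's formula E[T_41] = 1/π_41 = 111.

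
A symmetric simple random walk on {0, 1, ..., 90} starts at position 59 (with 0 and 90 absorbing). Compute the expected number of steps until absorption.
E[τ | X_0 = 59] = 1829

Let v_k = E[τ | X_0 = k]. Boundary: v_0 = v_90 = 0. Recurrence: v_k = 1 + (v_{k-1} + v_{k+1})/2 for 1 ≤ k ≤ 89. The particular solution to v_k − (v_{k-1} + v_{k+1})/2 = 1 is v_k = −k^2. Adding homogeneous solution A + B k and matching boundaries gives v_k = k (90 − k). Substituting k = 59: v_59 = 59 · 31 = 1829.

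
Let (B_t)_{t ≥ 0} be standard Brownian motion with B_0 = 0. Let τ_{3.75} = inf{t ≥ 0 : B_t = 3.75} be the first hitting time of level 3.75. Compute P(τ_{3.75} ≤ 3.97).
P(τ_{3.75} ≤ 3.97) = 2(1 − Φ(3.75/√3.97)) = 2(1 − Φ(1.8821)) ≈ 0.0598

By the reflection principle for standard BM, P(τ_b ≤ t) = 2 · P(B_t ≥ b). Since B_t ~ N(0, t), P(B_t ≥ 3.75) = 1 − Φ(3.75/√t) = 1 − Φ(3.75/√3.97) = 1 − Φ(1.8821) ≈ 0.02991. Doubling: P(τ_{3.75} ≤ 3.97) ≈ 2 · 0.02991 = 0.05982 ≈ 0.0598.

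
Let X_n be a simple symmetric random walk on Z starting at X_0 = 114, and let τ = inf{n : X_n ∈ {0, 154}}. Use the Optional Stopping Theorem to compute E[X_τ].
E[X_τ] = 114

X_n is a martingale and τ is a bounded-mean stopping time (indeed τ is finite a.s. with bounded expectation since the walk is in a bounded region). By the OST, E[X_τ] = E[X_0] = 114. Equivalently: E[X_τ] = 154 · P(hit 154 first) + 0 · P(hit 0 first) = 154 · (114/154) = 114.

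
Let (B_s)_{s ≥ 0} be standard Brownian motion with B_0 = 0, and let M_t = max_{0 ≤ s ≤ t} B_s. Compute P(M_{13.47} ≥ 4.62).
P(M_{13.47} ≥ 4.62) = 2·P(B_{13.47} ≥ 4.62) = 2(1 − Φ(4.62/√13.47)) ≈ 0.2081

By the reflection principle for Brownian motion, P(M_t ≥ a) = 2 · P(B_t ≥ a) for a ≥ 0. Since B_t ~ N(0, t), P(B_t ≥ 4.62) = 1 − Φ(4.62/√t) = 1 − Φ(4.62/√13.47) = 1 − Φ(1.2588). So
  P(M_{13.47} ≥ 4.62) = 2(1 − Φ(1.2588)) ≈ 0.2081.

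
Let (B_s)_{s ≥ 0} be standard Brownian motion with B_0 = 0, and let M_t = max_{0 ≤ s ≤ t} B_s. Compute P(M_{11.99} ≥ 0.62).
P(M_{11.99} ≥ 0.62) = 2·P(B_{11.99} ≥ 0.62) = 2(1 − Φ(0.62/√11.99)) ≈ 0.8579

By the reflection principle for Brownian motion, P(M_t ≥ a) = 2 · P(B_t ≥ a) for a ≥ 0. Since B_t ~ N(0, t), P(B_t ≥ 0.62) = 1 − Φ(0.62/√t) = 1 − Φ(0.62/√11.99) = 1 − Φ(0.1791). So
  P(M_{11.99} ≥ 0.62) = 2(1 − Φ(0.1791)) ≈ 0.8579.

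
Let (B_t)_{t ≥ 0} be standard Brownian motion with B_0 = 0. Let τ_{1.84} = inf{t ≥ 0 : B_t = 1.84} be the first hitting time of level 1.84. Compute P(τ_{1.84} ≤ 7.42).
P(τ_{1.84} ≤ 7.42) = 2(1 − Φ(1.84/√7.42)) = 2(1 − Φ(0.6755)) ≈ 0.4994

By the reflection principle for standard BM, P(τ_b ≤ t) = 2 · P(B_t ≥ b). Since B_t ~ N(0, t), P(B_t ≥ 1.84) = 1 − Φ(1.84/√t) = 1 − Φ(1.84/√7.42) = 1 − Φ(0.6755) ≈ 0.24968. Doubling: P(τ_{1.84} ≤ 7.42) ≈ 2 · 0.24968 = 0.49936 ≈ 0.4994.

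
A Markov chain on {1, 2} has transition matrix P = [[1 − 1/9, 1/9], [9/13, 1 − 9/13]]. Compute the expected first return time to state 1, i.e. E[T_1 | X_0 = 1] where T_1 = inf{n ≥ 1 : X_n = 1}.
E[T_1 | X_0 = 1] = 1/π_1 = 94/81

For an irreducible recurrent Markov chain with stationary distribution π, E[T_i | X_0 = i] = 1/π_i (Kac's formula). Here π_1 = (9/13)/(1/9 + 9/13) = (9/13)/(94/117) = 81/94, so E[T_1 | X_0 = 1] = 1/π_1 = (1/9 + 9/13)/(9/13) = (94/117)/(9/13) = 94/81.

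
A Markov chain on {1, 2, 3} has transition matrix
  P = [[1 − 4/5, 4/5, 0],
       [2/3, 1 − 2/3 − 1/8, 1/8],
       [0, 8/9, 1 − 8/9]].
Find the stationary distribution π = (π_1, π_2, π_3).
π = (160/379, 192/379, 27/379)

This is a birth-death chain on three states, which satisfies detailed balance: π_1 · P_{12} = π_2 · P_{21} and π_2 · P_{23} = π_3 · P_{32}.
From π_1 · 4/5 = π_2 · 2/3: π_2/π_1 = (4/5)/(2/3) = 6/5.
From π_2 · 1/8 = π_3 · 8/9: π_3/π_2 = (1/8)/(8/9) = 9/64.
Take π_1 proportional to 1; then unnormalized π = (1, 6/5, 27/160). Normalize by dividing by the sum 379/160:
  π = (160/379, 192/379, 27/379).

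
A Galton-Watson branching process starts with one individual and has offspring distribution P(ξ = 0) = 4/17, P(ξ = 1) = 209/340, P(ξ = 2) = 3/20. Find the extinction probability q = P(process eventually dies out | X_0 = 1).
q = 1

Mean offspring μ = 0·4/17 + 1·209/340 + 2·3/20 = 311/340 ≤ 1. For μ ≤ 1 with offspring not concentrated at 1, the Galton-Watson process goes extinct almost surely, so q = 1.
(Algebraic check: The pgf is f(s) = 4/17 + 209/340·s + 3/20·s². The extinction probability q is the smallest fixed point of f in [0, 1]. Setting s = f(s):
  3/20·s² + (209/340 − 1)·s + 4/17 = 0
  3/20·s² − (4/17 + 3/20)·s + 4/17 = 0
which factors as (s − 1)·(3/20·s − 4/17) = 0, giving roots s = 1 and s = (4/17)/(3/20) = 80/51. Since 80/51 ≥ 1, the smallest root in [0, 1] is s = 1.)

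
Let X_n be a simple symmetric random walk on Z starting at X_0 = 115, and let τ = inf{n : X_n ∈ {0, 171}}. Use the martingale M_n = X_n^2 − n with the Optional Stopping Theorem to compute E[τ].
E[τ] = 6440

M_n = X_n^2 − n is a martingale (since E[X_{n+1}^2 | F_n] = X_n^2 + 1). By OST (τ has finite mean in a bounded region), E[M_τ] = E[M_0] = X_0^2 − 0 = 115^2 = 13225. Also E[M_τ] = E[X_τ^2] − E[τ]. The walk exits at 0 or 171, with P(hit 171 first) = 115/171, so E[X_τ^2] = 171^2 · 115/171 + 0 = 19665. Thus E[τ] = E[X_τ^2] − E[M_τ] = 19665 − 13225 = 6440 = 115(171 − 115) = 6440.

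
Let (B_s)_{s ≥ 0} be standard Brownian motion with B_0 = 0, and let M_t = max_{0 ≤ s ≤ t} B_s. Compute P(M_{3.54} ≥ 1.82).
P(M_{3.54} ≥ 1.82) = 2·P(B_{3.54} ≥ 1.82) = 2(1 − Φ(1.82/√3.54)) ≈ 0.3334

By the reflection principle for Brownian motion, P(M_t ≥ a) = 2 · P(B_t ≥ a) for a ≥ 0. Since B_t ~ N(0, t), P(B_t ≥ 1.82) = 1 − Φ(1.82/√t) = 1 − Φ(1.82/√3.54) = 1 − Φ(0.9673). So
  P(M_{3.54} ≥ 1.82) = 2(1 − Φ(0.9673)) ≈ 0.3334.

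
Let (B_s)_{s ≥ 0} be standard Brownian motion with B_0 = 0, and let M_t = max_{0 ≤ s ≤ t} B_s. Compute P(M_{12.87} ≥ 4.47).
P(M_{12.87} ≥ 4.47) = 2·P(B_{12.87} ≥ 4.47) = 2(1 − Φ(4.47/√12.87)) ≈ 0.2128

By the reflection principle for Brownian motion, P(M_t ≥ a) = 2 · P(B_t ≥ a) for a ≥ 0. Since B_t ~ N(0, t), P(B_t ≥ 4.47) = 1 − Φ(4.47/√t) = 1 − Φ(4.47/√12.87) = 1 − Φ(1.2460). So
  P(M_{12.87} ≥ 4.47) = 2(1 − Φ(1.2460)) ≈ 0.2128.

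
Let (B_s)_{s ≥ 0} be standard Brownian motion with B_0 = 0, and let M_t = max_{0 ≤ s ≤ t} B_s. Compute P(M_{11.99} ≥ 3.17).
P(M_{11.99} ≥ 3.17) = 2·P(B_{11.99} ≥ 3.17) = 2(1 − Φ(3.17/√11.99)) ≈ 0.3599

By the reflection principle for Brownian motion, P(M_t ≥ a) = 2 · P(B_t ≥ a) for a ≥ 0. Since B_t ~ N(0, t), P(B_t ≥ 3.17) = 1 − Φ(3.17/√t) = 1 − Φ(3.17/√11.99) = 1 − Φ(0.9155). So
  P(M_{11.99} ≥ 3.17) = 2(1 − Φ(0.9155)) ≈ 0.3599.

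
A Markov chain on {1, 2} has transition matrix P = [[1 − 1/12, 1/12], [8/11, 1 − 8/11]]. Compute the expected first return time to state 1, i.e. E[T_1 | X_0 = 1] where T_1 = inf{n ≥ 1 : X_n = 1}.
E[T_1 | X_0 = 1] = 1/π_1 = 107/96

For an irreducible recurrent Markov chain with stationary distribution π, E[T_i | X_0 = i] = 1/π_i (Kac's formula). Here π_1 = (8/11)/(1/12 + 8/11) = (8/11)/(107/132) = 96/107, so E[T_1 | X_0 = 1] = 1/π_1 = (1/12 + 8/11)/(8/11) = (107/132)/(8/11) = 107/96.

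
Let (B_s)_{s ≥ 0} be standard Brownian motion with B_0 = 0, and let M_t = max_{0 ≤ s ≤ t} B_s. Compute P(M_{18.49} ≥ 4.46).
P(M_{18.49} ≥ 4.46) = 2·P(B_{18.49} ≥ 4.46) = 2(1 − Φ(4.46/√18.49)) ≈ 0.2996

By the reflection principle for Brownian motion, P(M_t ≥ a) = 2 · P(B_t ≥ a) for a ≥ 0. Since B_t ~ N(0, t), P(B_t ≥ 4.46) = 1 − Φ(4.46/√t) = 1 − Φ(4.46/√18.49) = 1 − Φ(1.0372). So
  P(M_{18.49} ≥ 4.46) = 2(1 − Φ(1.0372)) ≈ 0.2996.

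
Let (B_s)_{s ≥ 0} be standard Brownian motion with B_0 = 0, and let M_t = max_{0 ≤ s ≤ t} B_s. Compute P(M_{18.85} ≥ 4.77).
P(M_{18.85} ≥ 4.77) = 2·P(B_{18.85} ≥ 4.77) = 2(1 − Φ(4.77/√18.85)) ≈ 0.2719

By the reflection principle for Brownian motion, P(M_t ≥ a) = 2 · P(B_t ≥ a) for a ≥ 0. Since B_t ~ N(0, t), P(B_t ≥ 4.77) = 1 − Φ(4.77/√t) = 1 − Φ(4.77/√18.85) = 1 − Φ(1.0987). So
  P(M_{18.85} ≥ 4.77) = 2(1 − Φ(1.0987)) ≈ 0.2719.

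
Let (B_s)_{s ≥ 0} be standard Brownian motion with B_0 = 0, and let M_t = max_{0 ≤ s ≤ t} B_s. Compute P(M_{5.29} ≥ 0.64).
P(M_{5.29} ≥ 0.64) = 2·P(B_{5.29} ≥ 0.64) = 2(1 − Φ(0.64/√5.29)) ≈ 0.7808

By the reflection principle for Brownian motion, P(M_t ≥ a) = 2 · P(B_t ≥ a) for a ≥ 0. Since B_t ~ N(0, t), P(B_t ≥ 0.64) = 1 − Φ(0.64/√t) = 1 − Φ(0.64/√5.29) = 1 − Φ(0.2783). So
  P(M_{5.29} ≥ 0.64) = 2(1 − Φ(0.2783)) ≈ 0.7808.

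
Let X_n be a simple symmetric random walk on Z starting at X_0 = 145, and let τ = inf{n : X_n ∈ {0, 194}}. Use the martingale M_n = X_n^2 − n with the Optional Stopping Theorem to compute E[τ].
E[τ] = 7105

M_n = X_n^2 − n is a martingale (since E[X_{n+1}^2 | F_n] = X_n^2 + 1). By OST (τ has finite mean in a bounded region), E[M_τ] = E[M_0] = X_0^2 − 0 = 145^2 = 21025. Also E[M_τ] = E[X_τ^2] − E[τ]. The walk exits at 0 or 194, with P(hit 194 first) = 145/194, so E[X_τ^2] = 194^2 · 145/194 + 0 = 28130. Thus E[τ] = E[X_τ^2] − E[M_τ] = 28130 − 21025 = 7105 = 145(194 − 145) = 7105.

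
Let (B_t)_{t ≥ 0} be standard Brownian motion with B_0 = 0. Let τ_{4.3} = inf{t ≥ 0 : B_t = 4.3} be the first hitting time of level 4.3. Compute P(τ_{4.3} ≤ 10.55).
P(τ_{4.3} ≤ 10.55) = 2(1 − Φ(4.3/√10.55)) = 2(1 − Φ(1.3239)) ≈ 0.1855

By the reflection principle for standard BM, P(τ_b ≤ t) = 2 · P(B_t ≥ b). Since B_t ~ N(0, t), P(B_t ≥ 4.3) = 1 − Φ(4.3/√t) = 1 − Φ(4.3/√10.55) = 1 − Φ(1.3239) ≈ 0.09277. Doubling: P(τ_{4.3} ≤ 10.55) ≈ 2 · 0.09277 = 0.18554 ≈ 0.1855.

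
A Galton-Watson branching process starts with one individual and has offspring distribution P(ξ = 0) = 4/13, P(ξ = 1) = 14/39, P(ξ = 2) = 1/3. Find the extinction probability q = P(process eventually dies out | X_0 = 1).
q = 12/13

The pgf is f(s) = 4/13 + 14/39·s + 1/3·s². The extinction probability q is the smallest fixed point of f in [0, 1]. Setting s = f(s):
  1/3·s² + (14/39 − 1)·s + 4/13 = 0
  1/3·s² − (4/13 + 1/3)·s + 4/13 = 0
which factors as (s − 1)·(1/3·s − 4/13) = 0, giving roots s = 1 and s = (4/13)/(1/3) = 12/13.
Mean offspring μ = 14/39 + 2·1/3 = 40/39 > 1 (supercritical), so q < 1. The extinction probability is the smaller root: q = (4/13)/(1/3) = 12/13.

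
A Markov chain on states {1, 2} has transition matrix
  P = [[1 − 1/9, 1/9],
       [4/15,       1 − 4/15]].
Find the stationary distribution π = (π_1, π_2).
π_1 = 12/17, π_2 = 5/17

Solve πP = π with π_1 + π_2 = 1. From πP = π: π_1 · (1 − 1/9) + π_2 · 4/15 = π_1 ⇒ π_2 · 4/15 = π_1 · 1/9 ⇒ π_2/π_1 = (1/9)/(4/15) = 5/12. Together with π_1 + π_2 = 1:
  π_1 = (4/15)/(1/9 + 4/15) = (4/15)/(17/45) = 12/17,
  π_2 = (1/9)/(1/9 + 4/15) = (1/9)/(17/45) = 5/17.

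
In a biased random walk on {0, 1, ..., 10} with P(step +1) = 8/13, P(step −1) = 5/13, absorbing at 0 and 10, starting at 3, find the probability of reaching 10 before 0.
P(hit 10 before 0) = (1 − (5/8)^3) / (1 − (5/8)^10) = 270532608/354658733

Let u_k denote P(reach 10 before 0 | start at k). Boundary: u_0 = 0, u_10 = 1. Recurrence: u_k = 8/13·u_{k+1} + 5/13·u_{k-1} for 1 ≤ k ≤ 9. Try u_k = A + B·r^k with r = q/p = (5/13)/(8/13) = 5/8. Substitution satisfies the recurrence; boundary conditions give:
  u_k = (1 − r^k) / (1 − r^N) = (1 − (5/8)^3) / (1 − (5/8)^10) = 270532608/354658733.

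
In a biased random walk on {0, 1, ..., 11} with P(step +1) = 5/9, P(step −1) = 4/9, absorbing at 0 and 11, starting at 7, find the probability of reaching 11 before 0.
P(hit 11 before 0) = (1 − (4/5)^7) / (1 − (4/5)^11) = 38588125/44633821

Let u_k denote P(reach 11 before 0 | start at k). Boundary: u_0 = 0, u_11 = 1. Recurrence: u_k = 5/9·u_{k+1} + 4/9·u_{k-1} for 1 ≤ k ≤ 10. Try u_k = A + B·r^k with r = q/p = (4/9)/(5/9) = 4/5. Substitution satisfies the recurrence; boundary conditions give:
  u_k = (1 − r^k) / (1 − r^N) = (1 − (4/5)^7) / (1 − (4/5)^11) = 38588125/44633821.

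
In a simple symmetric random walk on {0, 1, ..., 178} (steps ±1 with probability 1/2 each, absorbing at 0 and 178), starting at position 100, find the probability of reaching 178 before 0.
P(hit 178 before 0) = 100/178 = 50/89

Let u_k = P(hit 178 before 0 | start at k). Then u_0 = 0, u_178 = 1, and u_k = u_{k-1}/2 + u_{k+1}/2 for 1 ≤ k ≤ 177. This harmonic recurrence is solved by u_k = k/178, giving u_100 = 100/178 = 50/89.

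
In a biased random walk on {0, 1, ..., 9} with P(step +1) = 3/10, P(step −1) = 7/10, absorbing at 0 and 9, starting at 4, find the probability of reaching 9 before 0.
P(hit 9 before 0) = (1 − (7/3)^4) / (1 − (7/3)^9) = 140940/10083481

Let u_k denote P(reach 9 before 0 | start at k). Boundary: u_0 = 0, u_9 = 1. Recurrence: u_k = 3/10·u_{k+1} + 7/10·u_{k-1} for 1 ≤ k ≤ 8. Try u_k = A + B·r^k with r = q/p = (7/10)/(3/10) = 7/3. Substitution satisfies the recurrence; boundary conditions give:
  u_k = (1 − r^k) / (1 − r^N) = (1 − (7/3)^4) / (1 − (7/3)^9) = 140940/10083481.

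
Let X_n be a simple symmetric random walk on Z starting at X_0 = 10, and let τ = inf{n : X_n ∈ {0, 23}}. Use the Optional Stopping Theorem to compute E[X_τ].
E[X_τ] = 10

X_n is a martingale and τ is a bounded-mean stopping time (indeed τ is finite a.s. with bounded expectation since the walk is in a bounded region). By the OST, E[X_τ] = E[X_0] = 10. Equivalently: E[X_τ] = 23 · P(hit 23 first) + 0 · P(hit 0 first) = 23 · (10/23) = 10.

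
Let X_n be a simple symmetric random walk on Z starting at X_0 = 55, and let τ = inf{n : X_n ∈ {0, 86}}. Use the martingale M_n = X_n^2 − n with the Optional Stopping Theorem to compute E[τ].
E[τ] = 1705

M_n = X_n^2 − n is a martingale (since E[X_{n+1}^2 | F_n] = X_n^2 + 1). By OST (τ has finite mean in a bounded region), E[M_τ] = E[M_0] = X_0^2 − 0 = 55^2 = 3025. Also E[M_τ] = E[X_τ^2] − E[τ]. The walk exits at 0 or 86, with P(hit 86 first) = 55/86, so E[X_τ^2] = 86^2 · 55/86 + 0 = 4730. Thus E[τ] = E[X_τ^2] − E[M_τ] = 4730 − 3025 = 1705 = 55(86 − 55) = 1705.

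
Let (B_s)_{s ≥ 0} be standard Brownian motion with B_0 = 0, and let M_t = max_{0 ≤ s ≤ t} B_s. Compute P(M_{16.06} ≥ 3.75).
P(M_{16.06} ≥ 3.75) = 2·P(B_{16.06} ≥ 3.75) = 2(1 − Φ(3.75/√16.06)) ≈ 0.3494

By the reflection principle for Brownian motion, P(M_t ≥ a) = 2 · P(B_t ≥ a) for a ≥ 0. Since B_t ~ N(0, t), P(B_t ≥ 3.75) = 1 − Φ(3.75/√t) = 1 − Φ(3.75/√16.06) = 1 − Φ(0.9357). So
  P(M_{16.06} ≥ 3.75) = 2(1 − Φ(0.9357)) ≈ 0.3494.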